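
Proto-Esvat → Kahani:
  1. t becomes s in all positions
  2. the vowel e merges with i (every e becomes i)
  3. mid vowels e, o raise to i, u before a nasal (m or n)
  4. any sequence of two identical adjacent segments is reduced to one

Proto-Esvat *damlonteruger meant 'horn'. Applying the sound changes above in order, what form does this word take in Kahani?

damlunsirugir

Kahani: *damlonteruger > damlonseruger > damlonsirugir > damlunsirugir  (by unconditioned shift, vowel merger, pre-nasal raising)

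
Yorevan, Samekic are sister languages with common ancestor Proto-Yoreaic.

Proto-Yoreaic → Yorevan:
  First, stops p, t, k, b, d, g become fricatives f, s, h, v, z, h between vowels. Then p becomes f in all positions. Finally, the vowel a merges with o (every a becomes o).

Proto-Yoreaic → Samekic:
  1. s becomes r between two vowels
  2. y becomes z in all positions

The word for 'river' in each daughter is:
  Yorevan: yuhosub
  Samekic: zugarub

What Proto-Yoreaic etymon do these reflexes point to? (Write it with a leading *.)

*yugasub

Position 4: Yorevan has o, Samekic has a. Samekic preserves a here (none of its changes turn any other segment into a), so the proto-segment is *a.
Position 5: Yorevan has s, Samekic has r. Taking the neighbouring segments as reconstructed: Yorevan s could go back to *t or *s; Samekic r could go back to *s or *r — the one source consistent with every daughter is *s.
This points to *yugasub. Verify forward in each daughter:
Yorevan: *yugasub > yuhasub > yuhosub  (by intervocalic lenition, vowel merger)
Samekic: *yugasub
  yugasub → yugarub   [rhotacism]
  yugarub → zugarub   [unconditioned shift]
  giving Samekic zugarub.
No other proto-form is consistent with every reflex, so the reconstruction is *yugasub.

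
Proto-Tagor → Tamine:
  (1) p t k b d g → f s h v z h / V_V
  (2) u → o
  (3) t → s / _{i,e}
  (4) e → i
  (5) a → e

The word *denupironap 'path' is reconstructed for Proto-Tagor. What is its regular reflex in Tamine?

dinofironep

Tamine: start from *denupironap.
  rule 1 (intervocalic lenition): denupironap → denufironap
  rule 2 (vowel merger): denufironap → denofironap
  rule 3: no change — denofironap
  rule 4 (vowel merger): denofironap → dinofironap
  rule 5 (vowel merger): dinofironap → dinofironep
  ⇒ Tamine dinofironep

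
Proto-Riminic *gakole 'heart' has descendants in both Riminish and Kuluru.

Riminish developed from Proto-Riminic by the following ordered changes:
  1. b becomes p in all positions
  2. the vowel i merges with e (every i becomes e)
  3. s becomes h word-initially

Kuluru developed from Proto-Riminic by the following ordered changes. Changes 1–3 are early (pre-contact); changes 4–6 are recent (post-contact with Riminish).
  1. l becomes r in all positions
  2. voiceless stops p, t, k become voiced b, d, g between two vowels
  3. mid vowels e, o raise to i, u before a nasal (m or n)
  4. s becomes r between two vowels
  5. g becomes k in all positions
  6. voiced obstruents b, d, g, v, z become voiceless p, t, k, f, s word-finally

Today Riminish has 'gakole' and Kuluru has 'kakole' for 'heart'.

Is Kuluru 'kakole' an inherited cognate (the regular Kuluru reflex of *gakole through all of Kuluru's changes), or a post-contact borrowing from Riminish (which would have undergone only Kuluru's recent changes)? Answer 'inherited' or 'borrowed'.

If inherited, *gakole would pass through all of Kuluru's changes:
Kuluru: *gakole
  gakole → gakore   [unconditioned shift]
  gakore → gagore   [intervocalic voicing]
  gagore (rule 3 does not apply)
  gagore (rule 4 does not apply)
  gagore → kakore   [unconditioned shift]
  kakore (rule 6 does not apply)
  giving Kuluru kakore.
If borrowed from Riminish 'gakole' after the early changes, it would undergo only the recent ones:
  rule 4 (rhotacism): no change (gakole)
  rule 5 (unconditioned shift): gakole → kakole
  rule 6 (final devoicing): no change (kakole)
  ⇒ as a loan: kakole
Kuluru 'kakole' matches the loan outcome 'kakole', not the inherited 'kakore' — it skipped the early Kuluru changes, so it was borrowed from Riminish.

borrowed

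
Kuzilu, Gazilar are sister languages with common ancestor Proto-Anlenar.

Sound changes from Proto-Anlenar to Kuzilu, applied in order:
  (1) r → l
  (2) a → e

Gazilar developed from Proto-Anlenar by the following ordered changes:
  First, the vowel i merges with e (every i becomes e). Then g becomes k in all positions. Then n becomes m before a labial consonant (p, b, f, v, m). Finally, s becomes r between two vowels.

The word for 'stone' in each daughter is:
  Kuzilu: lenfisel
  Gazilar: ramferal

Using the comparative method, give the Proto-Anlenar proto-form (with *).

Position 6: Kuzilu has s, Gazilar has r. Kuzilu preserves s here (none of its changes turn any other segment into s), so the proto-segment is *s.
Position 5: Kuzilu has i, Gazilar has e. Kuzilu preserves i here (none of its changes turn any other segment into i), so the proto-segment is *i.
Position 2: Kuzilu has e, Gazilar has a. Gazilar preserves a here (none of its changes turn any other segment into a), so the proto-segment is *a.
Continuing position by position gives *ranfisal; check it forward:
Kuzilu: *ranfisal
  ranfisal → lanfisal   [unconditioned shift]
  lanfisal → lenfisel   [vowel merger]
  giving Kuzilu lenfisel.
Gazilar: *ranfisal
  ranfisal → ranfesal   [vowel merger]
  ranfesal (rule 2 does not apply)
  ranfesal → ramfesal   [nasal place assimilation]
  ramfesal → ramferal   [rhotacism]
  giving Gazilar ramferal.
No other proto-form is consistent with every reflex, so the reconstruction is *ranfisal.

*ranfisal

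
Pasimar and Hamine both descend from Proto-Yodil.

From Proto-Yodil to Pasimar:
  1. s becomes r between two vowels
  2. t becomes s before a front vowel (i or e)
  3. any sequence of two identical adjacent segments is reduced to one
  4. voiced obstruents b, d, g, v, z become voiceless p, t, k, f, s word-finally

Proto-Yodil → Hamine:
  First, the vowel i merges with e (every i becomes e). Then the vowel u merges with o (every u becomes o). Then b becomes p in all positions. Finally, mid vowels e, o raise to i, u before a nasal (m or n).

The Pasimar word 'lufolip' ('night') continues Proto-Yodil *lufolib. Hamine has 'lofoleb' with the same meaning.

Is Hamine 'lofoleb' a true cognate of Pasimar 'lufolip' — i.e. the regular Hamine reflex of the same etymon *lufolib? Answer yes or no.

Derive the expected Hamine reflex of *lufolib:
Hamine: *lufolib > lufoleb > lofoleb > lofolep  (by vowel merger, vowel merger, unconditioned shift)
The regular Hamine reflex would be 'lofolep', but the attested form is 'lofoleb'. The correspondence is irregular, so they are not cognates (the Hamine form has a different source).

no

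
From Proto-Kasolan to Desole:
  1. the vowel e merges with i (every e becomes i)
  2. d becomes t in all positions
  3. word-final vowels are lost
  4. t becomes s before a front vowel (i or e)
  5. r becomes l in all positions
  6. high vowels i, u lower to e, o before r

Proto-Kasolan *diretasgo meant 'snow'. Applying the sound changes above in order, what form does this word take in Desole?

silitasg

Desole: *diretasgo > diritasgo > tiritasgo > tiritasg > siritasg > silitasg  (by vowel merger, unconditioned shift, apocope, palatalisation, unconditioned shift)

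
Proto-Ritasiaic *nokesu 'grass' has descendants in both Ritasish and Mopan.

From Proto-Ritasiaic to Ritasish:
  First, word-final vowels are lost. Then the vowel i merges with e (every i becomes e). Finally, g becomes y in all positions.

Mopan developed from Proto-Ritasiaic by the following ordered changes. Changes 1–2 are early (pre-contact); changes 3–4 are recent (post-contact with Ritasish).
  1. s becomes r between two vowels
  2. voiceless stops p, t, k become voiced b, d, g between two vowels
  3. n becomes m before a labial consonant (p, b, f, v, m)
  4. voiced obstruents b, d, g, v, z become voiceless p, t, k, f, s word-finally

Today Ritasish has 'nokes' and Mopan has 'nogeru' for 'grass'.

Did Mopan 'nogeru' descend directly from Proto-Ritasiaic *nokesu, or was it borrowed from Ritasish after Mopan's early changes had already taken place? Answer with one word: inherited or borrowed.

inherited

If inherited, *nokesu would pass through all of Mopan's changes:
Mopan: start from *nokesu.
  rule 1 (rhotacism): nokesu → nokeru
  rule 2 (intervocalic voicing): nokeru → nogeru
  rule 3: no change — nogeru
  rule 4: no change — nogeru
  ⇒ Mopan nogeru
If borrowed from Ritasish 'nokes' after the early changes, it would undergo only the recent ones:
  rule 3 (nasal place assimilation): no change (nokes)
  rule 4 (final devoicing): no change (nokes)
  ⇒ as a loan: nokes
Mopan 'nogeru' matches the inherited outcome exactly, so it is an inherited cognate, not a loan.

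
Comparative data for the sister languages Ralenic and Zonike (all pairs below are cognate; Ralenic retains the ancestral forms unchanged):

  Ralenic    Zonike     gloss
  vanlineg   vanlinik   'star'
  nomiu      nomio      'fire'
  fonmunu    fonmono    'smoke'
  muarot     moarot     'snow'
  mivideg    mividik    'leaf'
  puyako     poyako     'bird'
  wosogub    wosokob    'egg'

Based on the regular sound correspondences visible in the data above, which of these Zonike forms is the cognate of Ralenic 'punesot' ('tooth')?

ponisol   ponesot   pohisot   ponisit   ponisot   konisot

fonmunu ~ fonmono — Ralenic u corresponds to Zonike o after a consonant, before a nasal.
vanlineg ~ vanlinik, mivideg ~ mividik — Ralenic e corresponds to Zonike i after a consonant, before a consonant other than r, m, n, p, b, f, v.
Applying these to Ralenic 'punesot':
  punesot → ponesot   (u→o after a consonant, before a nasal)
  ponesot → ponisot   (e→i after a consonant, before a consonant other than r, m, n, p, b, f, v)
So the Zonike cognate is 'ponisot'.

ponisot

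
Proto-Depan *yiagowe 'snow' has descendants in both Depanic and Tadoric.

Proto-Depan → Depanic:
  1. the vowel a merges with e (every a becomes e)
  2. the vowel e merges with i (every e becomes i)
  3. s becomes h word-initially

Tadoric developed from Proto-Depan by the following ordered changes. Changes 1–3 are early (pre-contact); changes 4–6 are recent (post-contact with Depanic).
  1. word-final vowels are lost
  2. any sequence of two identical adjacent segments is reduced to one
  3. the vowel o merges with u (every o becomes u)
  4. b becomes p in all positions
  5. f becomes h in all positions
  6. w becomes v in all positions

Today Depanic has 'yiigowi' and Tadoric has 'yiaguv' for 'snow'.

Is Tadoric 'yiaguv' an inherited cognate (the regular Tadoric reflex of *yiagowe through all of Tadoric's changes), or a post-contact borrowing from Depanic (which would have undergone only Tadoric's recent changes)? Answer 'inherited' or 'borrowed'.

inherited

If inherited, *yiagowe would pass through all of Tadoric's changes:
Tadoric: *yiagowe
  yiagowe → yiagow   [apocope]
  yiagow (rule 2 does not apply)
  yiagow → yiaguw   [vowel merger]
  yiaguw (rule 4 does not apply)
  yiaguw (rule 5 does not apply)
  yiaguw → yiaguv   [unconditioned shift]
  giving Tadoric yiaguv.
If borrowed from Depanic 'yiigowi' after the early changes, it would undergo only the recent ones:
  rule 4 (unconditioned shift): no change (yiigowi)
  rule 5 (unconditioned shift): no change (yiigowi)
  rule 6 (unconditioned shift): yiigowi → yiigovi
  ⇒ as a loan: yiigovi
Tadoric 'yiaguv' matches the inherited outcome exactly, so it is an inherited cognate, not a loan.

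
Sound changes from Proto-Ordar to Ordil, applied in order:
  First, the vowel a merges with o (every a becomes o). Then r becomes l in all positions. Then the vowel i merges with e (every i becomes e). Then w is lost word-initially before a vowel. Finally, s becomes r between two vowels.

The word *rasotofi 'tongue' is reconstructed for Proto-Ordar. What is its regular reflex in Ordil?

Ordil: *rasotofi
  rasotofi → rosotofi   [vowel merger]
  rosotofi → losotofi   [unconditioned shift]
  losotofi → losotofe   [vowel merger]
  losotofe (rule 4 does not apply)
  losotofe → lorotofe   [rhotacism]
  giving Ordil lorotofe.

lorotofe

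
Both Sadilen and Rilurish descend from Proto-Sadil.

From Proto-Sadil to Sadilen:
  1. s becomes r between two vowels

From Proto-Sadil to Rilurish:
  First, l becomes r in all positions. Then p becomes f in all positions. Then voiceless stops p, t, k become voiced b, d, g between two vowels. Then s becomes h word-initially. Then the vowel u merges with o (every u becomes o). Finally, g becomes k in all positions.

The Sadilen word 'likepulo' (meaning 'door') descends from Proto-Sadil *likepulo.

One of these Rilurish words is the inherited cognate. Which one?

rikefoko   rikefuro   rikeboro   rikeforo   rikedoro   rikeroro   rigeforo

Rilurish: *likepulo > rikepuro > rikefuro > rigefuro > rigeforo > rikeforo  (by unconditioned shift, unconditioned shift, intervocalic voicing, vowel merger, unconditioned shift)

rikeforo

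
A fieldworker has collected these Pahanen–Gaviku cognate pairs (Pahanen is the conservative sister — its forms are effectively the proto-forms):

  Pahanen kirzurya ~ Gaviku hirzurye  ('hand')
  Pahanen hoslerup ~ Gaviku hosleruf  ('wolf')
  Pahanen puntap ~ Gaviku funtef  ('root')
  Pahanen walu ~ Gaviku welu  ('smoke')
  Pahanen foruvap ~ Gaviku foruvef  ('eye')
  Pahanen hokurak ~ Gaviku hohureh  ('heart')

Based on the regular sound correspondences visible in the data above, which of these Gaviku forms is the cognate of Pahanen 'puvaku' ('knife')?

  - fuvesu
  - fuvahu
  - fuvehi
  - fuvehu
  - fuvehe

puntap ~ funtef — Pahanen p corresponds to Gaviku f word-initially before a back vowel.
walu ~ welu, hokurak ~ hohureh — Pahanen a corresponds to Gaviku e after a consonant, before a consonant other than r, m, n, p, b, f, v.
hokurak ~ hohureh — Pahanen k corresponds to Gaviku h between vowels (before a back vowel).
Applying these to Pahanen 'puvaku':
  puvaku → fuvaku   (p→f word-initially before a back vowel)
  fuvaku → fuveku   (a→e after a consonant, before a consonant other than r, m, n, p, b, f, v)
  fuveku → fuvehu   (k→h between vowels (before a back vowel))
So the Gaviku cognate is 'fuvehu'.

fuvehu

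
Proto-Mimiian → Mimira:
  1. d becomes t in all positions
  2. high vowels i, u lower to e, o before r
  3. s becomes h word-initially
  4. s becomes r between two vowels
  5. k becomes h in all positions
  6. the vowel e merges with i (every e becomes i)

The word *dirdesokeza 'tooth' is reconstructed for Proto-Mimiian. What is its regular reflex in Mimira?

tirtirohiza

Mimira: *dirdesokeza
  dirdesokeza → tirtesokeza   [unconditioned shift]
  tirtesokeza → tertesokeza   [pre-rhotic lowering]
  tertesokeza (rule 3 does not apply)
  tertesokeza → terterokeza   [rhotacism]
  terterokeza → terteroheza   [unconditioned shift]
  terteroheza → tirtirohiza   [vowel merger]
  giving Mimira tirtirohiza.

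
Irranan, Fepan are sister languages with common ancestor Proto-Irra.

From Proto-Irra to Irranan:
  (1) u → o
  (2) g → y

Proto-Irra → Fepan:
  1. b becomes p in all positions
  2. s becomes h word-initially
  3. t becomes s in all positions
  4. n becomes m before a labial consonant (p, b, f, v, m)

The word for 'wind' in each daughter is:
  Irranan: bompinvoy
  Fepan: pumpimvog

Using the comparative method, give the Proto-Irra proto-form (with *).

*bumpinvog

Position 2: Irranan has o, Fepan has u. Fepan preserves u here (none of its changes turn any other segment into u), so the proto-segment is *u.
Position 9: Irranan has y, Fepan has g. Fepan preserves g here (none of its changes turn any other segment into g), so the proto-segment is *g.
This points to *bumpinvog. Verify forward in each daughter:
Irranan: *bumpinvog
  bumpinvog → bompinvog   [vowel merger]
  bompinvog → bompinvoy   [unconditioned shift]
  giving Irranan bompinvoy.
Fepan: start from *bumpinvog.
  rule 1 (unconditioned shift): bumpinvog → pumpinvog
  rule 2: no change — pumpinvog
  rule 3: no change — pumpinvog
  rule 4 (nasal place assimilation): pumpinvog → pumpimvog
  ⇒ Fepan pumpimvog
Only *bumpinvog yields all of Irranan bompinvoy, Fepan pumpimvog.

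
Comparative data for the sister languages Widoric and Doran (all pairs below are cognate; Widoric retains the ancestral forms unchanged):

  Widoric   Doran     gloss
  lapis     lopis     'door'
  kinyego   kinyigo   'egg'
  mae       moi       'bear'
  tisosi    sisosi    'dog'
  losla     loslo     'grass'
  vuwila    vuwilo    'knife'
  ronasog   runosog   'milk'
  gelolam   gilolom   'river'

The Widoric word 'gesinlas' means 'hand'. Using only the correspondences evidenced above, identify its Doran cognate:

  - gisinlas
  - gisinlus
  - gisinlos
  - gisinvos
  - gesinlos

gisinlos

kinyego ~ kinyigo, gelolam ~ gilolom — Widoric e corresponds to Doran i after a consonant, before a consonant other than r, m, n, p, b, f, v.
ronasog ~ runosog — Widoric a corresponds to Doran o after a consonant, before a consonant other than r, m, n, p, b, f, v.
Applying these to Widoric 'gesinlas':
  gesinlas → gisinlas   (e→i after a consonant, before a consonant other than r, m, n, p, b, f, v)
  gisinlas → gisinlos   (a→o after a consonant, before a consonant other than r, m, n, p, b, f, v)
So the Doran cognate is 'gisinlos'.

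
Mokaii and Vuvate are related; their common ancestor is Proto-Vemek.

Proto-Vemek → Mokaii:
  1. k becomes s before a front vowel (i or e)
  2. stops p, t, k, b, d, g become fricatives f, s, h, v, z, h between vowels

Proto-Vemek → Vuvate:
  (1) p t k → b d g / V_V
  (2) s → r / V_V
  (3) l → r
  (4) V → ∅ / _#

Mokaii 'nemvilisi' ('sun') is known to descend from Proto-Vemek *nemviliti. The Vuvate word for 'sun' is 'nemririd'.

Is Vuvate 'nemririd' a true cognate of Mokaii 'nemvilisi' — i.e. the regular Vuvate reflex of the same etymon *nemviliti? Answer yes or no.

Derive the expected Vuvate reflex of *nemviliti:
Vuvate: *nemviliti
  nemviliti → nemvilidi   [intervocalic voicing]
  nemvilidi (rule 2 does not apply)
  nemvilidi → nemviridi   [unconditioned shift]
  nemviridi → nemvirid   [apocope]
  giving Vuvate nemvirid.
The regular Vuvate reflex would be 'nemvirid', but the attested form is 'nemririd'. The correspondence is irregular, so they are not cognates (the Vuvate form has a different source).

no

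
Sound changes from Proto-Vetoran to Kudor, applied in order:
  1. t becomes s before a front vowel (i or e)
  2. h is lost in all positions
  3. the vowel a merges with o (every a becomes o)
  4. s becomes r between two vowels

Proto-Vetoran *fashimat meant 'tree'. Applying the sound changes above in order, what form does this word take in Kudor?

Kudor: start from *fashimat.
  rule 1: no change — fashimat
  rule 2 (h-loss): fashimat → fasimat
  rule 3 (vowel merger): fasimat → fosimot
  rule 4 (rhotacism): fosimot → forimot
  ⇒ Kudor forimot

forimot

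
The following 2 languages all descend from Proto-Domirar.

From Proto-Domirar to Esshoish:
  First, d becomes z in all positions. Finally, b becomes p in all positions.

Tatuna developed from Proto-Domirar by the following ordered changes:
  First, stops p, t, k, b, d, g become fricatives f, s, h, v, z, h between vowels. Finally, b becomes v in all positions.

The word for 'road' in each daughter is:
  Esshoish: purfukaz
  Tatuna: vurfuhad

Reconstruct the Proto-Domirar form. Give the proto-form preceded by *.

*burfukad

Position 6: Esshoish has k, Tatuna has h. Esshoish preserves k here (none of its changes turn any other segment into k), so the proto-segment is *k.
Position 1: Esshoish has p, Tatuna has v. Taking the neighbouring segments as reconstructed: Esshoish p could go back to *p or *b; Tatuna v could go back to *b or *v — the one source consistent with every daughter is *b.
Verify the candidate proto-form against each daughter:
Esshoish: *burfukad > burfukaz > purfukaz  (by unconditioned shift, unconditioned shift)
Tatuna: *burfukad > burfuhad > vurfuhad  (by intervocalic lenition, unconditioned shift)
*burfukad is the unique common source.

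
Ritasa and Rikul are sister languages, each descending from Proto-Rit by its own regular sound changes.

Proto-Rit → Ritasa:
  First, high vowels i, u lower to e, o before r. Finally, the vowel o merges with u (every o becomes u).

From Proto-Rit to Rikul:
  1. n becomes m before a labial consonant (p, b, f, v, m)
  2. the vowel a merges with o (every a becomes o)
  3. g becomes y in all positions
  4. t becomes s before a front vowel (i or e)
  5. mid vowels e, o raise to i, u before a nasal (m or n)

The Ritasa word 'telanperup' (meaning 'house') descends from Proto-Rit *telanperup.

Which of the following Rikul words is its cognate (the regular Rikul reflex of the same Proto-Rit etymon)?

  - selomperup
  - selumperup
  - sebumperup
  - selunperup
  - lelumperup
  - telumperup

selumperup

Rikul: *telanperup > telamperup > telomperup > selomperup > selumperup  (by nasal place assimilation, vowel merger, palatalisation, pre-nasal raising)
Among the options, 'selumperup' alone shows every Rikul change applied in order.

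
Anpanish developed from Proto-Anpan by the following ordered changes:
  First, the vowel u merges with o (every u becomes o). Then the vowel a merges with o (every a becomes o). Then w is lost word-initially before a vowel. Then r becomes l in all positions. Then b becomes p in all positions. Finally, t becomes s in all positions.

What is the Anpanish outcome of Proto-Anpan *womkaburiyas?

Anpanish: *womkaburiyas
  womkaburiyas → womkaboriyas   [vowel merger]
  womkaboriyas → womkoboriyos   [vowel merger]
  womkoboriyos → omkoboriyos   [glide loss]
  omkoboriyos → omkoboliyos   [unconditioned shift]
  omkoboliyos → omkopoliyos   [unconditioned shift]
  omkopoliyos (rule 6 does not apply)
  giving Anpanish omkopoliyos.

omkopoliyos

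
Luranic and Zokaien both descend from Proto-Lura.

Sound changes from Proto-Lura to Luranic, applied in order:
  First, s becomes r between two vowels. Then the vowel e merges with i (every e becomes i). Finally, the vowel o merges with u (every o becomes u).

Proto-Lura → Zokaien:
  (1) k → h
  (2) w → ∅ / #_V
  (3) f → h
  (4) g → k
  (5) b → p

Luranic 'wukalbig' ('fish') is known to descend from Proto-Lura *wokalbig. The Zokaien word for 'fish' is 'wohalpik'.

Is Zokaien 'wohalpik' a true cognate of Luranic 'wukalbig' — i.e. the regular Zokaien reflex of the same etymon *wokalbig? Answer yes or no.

Derive the expected Zokaien reflex of *wokalbig:
Zokaien: *wokalbig > wohalbig > ohalbig > ohalbik > ohalpik  (by unconditioned shift, glide loss, unconditioned shift, unconditioned shift)
The regular Zokaien reflex would be 'ohalpik', but the attested form is 'wohalpik'. The correspondence is irregular, so they are not cognates (the Zokaien form has a different source).

no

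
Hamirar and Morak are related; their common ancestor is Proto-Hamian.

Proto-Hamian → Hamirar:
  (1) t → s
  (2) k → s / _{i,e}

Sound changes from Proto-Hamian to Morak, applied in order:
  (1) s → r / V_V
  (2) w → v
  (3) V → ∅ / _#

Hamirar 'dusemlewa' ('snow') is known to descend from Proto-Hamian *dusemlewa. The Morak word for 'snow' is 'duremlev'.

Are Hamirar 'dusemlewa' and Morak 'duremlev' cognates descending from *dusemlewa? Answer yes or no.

Derive the expected Morak reflex of *dusemlewa:
Morak: *dusemlewa
  dusemlewa → duremlewa   [rhotacism]
  duremlewa → duremleva   [unconditioned shift]
  duremleva → duremlev   [apocope]
  giving Morak duremlev.
Morak 'duremlev' matches the regular reflex exactly, so the pair is cognate.

yes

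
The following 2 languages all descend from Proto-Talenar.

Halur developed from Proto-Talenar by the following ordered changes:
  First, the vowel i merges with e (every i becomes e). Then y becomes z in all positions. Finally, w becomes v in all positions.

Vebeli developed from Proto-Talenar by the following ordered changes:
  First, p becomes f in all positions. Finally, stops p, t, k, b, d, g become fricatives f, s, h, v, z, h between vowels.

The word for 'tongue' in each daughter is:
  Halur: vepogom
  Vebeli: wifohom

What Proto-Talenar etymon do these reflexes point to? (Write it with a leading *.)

*wipogom

Position 1: Halur has v, Vebeli has w. Vebeli preserves w here (none of its changes turn any other segment into w), so the proto-segment is *w.
Position 2: Halur has e, Vebeli has i. Vebeli preserves i here (none of its changes turn any other segment into i), so the proto-segment is *i.
Position 5: Halur has g, Vebeli has h. Halur preserves g here (none of its changes turn any other segment into g), so the proto-segment is *g.
Continuing position by position gives *wipogom; check it forward:
Halur: *wipogom > wepogom > vepogom  (by vowel merger, unconditioned shift)
Vebeli: *wipogom
  wipogom → wifogom   [unconditioned shift]
  wifogom → wifohom   [intervocalic lenition]
  giving Vebeli wifohom.
Only *wipogom yields all of Halur vepogom, Vebeli wifohom.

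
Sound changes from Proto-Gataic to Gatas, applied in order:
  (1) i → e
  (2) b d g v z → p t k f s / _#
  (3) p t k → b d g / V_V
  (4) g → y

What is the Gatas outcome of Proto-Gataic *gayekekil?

yayeyeyel

Gatas: *gayekekil > gayekekel > gayegegel > yayeyeyel  (by vowel merger, intervocalic voicing, unconditioned shift)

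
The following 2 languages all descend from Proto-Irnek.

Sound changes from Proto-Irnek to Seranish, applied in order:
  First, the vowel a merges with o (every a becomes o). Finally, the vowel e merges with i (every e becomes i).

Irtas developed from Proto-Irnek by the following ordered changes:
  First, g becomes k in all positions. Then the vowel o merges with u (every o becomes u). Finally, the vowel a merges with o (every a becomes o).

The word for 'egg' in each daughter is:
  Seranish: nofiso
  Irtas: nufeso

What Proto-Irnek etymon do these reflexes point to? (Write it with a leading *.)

Position 2: Seranish has o, Irtas has u. Taking the neighbouring segments as reconstructed: Seranish o could go back to *a or *o; Irtas u could go back to *o or *u — the one source consistent with every daughter is *o.
Position 6: Seranish has o, Irtas has o. In Irtas, o can only continue *a, so the proto-segment is *a.
Position 4: Seranish has i, Irtas has e. Irtas preserves e here (none of its changes turn any other segment into e), so the proto-segment is *e.
Verify the candidate proto-form against each daughter:
Seranish: start from *nofesa.
  rule 1 (vowel merger): nofesa → nofeso
  rule 2 (vowel merger): nofeso → nofiso
  ⇒ Seranish nofiso
Irtas: *nofesa
  nofesa (rule 1 does not apply)
  nofesa → nufesa   [vowel merger]
  nufesa → nufeso   [vowel merger]
  giving Irtas nufeso.
Only *nofesa yields all of Seranish nofiso, Irtas nufeso.

*nofesa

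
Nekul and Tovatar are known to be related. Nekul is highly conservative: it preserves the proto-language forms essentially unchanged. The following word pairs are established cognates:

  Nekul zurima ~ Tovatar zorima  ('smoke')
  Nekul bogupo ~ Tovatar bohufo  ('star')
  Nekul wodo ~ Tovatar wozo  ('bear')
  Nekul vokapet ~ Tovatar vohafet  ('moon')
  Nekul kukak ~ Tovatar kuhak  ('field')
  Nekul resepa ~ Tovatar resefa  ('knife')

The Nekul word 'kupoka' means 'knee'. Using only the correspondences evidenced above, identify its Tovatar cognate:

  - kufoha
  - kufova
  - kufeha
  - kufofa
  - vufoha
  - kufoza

bogupo ~ bohufo — Nekul p corresponds to Tovatar f between vowels (before a back vowel).
vokapet ~ vohafet, kukak ~ kuhak — Nekul k corresponds to Tovatar h between vowels (before a back vowel).
Applying these to Nekul 'kupoka':
  kupoka → kufoka   (p→f between vowels (before a back vowel))
  kufoka → kufoha   (k→h between vowels (before a back vowel))
So the Tovatar cognate is 'kufoha'.

kufoha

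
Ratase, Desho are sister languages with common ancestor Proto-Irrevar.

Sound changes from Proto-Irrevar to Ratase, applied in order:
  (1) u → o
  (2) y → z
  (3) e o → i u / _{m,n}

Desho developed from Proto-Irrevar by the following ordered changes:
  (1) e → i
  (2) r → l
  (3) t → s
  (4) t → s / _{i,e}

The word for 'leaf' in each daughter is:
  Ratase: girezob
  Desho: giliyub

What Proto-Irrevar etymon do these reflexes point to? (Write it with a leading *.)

*gireyub

Position 5: Ratase has z, Desho has y. Desho preserves y here (none of its changes turn any other segment into y), so the proto-segment is *y.
Position 4: Ratase has e, Desho has i. Ratase preserves e here (none of its changes turn any other segment into e), so the proto-segment is *e.
Position 3: Ratase has r, Desho has l. Ratase preserves r here (none of its changes turn any other segment into r), so the proto-segment is *r.
This points to *gireyub. Verify forward in each daughter:
Ratase: *gireyub > gireyob > girezob  (by vowel merger, unconditioned shift)
Desho: *gireyub
  gireyub → giriyub   [vowel merger]
  giriyub → giliyub   [unconditioned shift]
  giliyub (rule 3 does not apply)
  giliyub (rule 4 does not apply)
  giving Desho giliyub.
*gireyub is the unique common source.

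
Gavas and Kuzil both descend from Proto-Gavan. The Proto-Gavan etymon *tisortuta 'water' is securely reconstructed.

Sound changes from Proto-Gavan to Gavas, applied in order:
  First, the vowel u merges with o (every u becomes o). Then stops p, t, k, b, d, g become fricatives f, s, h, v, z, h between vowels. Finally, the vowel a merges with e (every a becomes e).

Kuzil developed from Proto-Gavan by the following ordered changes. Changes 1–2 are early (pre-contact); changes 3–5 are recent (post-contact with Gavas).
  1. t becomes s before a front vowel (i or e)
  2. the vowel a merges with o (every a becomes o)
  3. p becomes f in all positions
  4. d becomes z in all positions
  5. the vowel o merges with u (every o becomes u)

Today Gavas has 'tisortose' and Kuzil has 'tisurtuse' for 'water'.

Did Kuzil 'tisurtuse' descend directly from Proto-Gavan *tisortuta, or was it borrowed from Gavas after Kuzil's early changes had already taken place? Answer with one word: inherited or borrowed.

borrowed

If inherited, *tisortuta would pass through all of Kuzil's changes:
Kuzil: *tisortuta
  tisortuta → sisortuta   [palatalisation]
  sisortuta → sisortuto   [vowel merger]
  sisortuto (rule 3 does not apply)
  sisortuto (rule 4 does not apply)
  sisortuto → sisurtutu   [vowel merger]
  giving Kuzil sisurtutu.
If borrowed from Gavas 'tisortose' after the early changes, it would undergo only the recent ones:
  rule 3 (unconditioned shift): no change (tisortose)
  rule 4 (unconditioned shift): no change (tisortose)
  rule 5 (vowel merger): tisortose → tisurtuse
  ⇒ as a loan: tisurtuse
Kuzil 'tisurtuse' matches the loan outcome 'tisurtuse', not the inherited 'sisurtutu' — it skipped the early Kuzil changes, so it was borrowed from Gavas.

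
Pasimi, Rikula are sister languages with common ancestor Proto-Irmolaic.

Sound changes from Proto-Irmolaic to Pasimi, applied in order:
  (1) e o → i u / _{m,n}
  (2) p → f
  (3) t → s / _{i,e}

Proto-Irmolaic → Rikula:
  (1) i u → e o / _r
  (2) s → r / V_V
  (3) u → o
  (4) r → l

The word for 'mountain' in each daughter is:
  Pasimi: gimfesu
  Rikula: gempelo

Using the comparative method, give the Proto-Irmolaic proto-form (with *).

*gempesu

Position 4: Pasimi has f, Rikula has p. Rikula preserves p here (none of its changes turn any other segment into p), so the proto-segment is *p.
Position 6: Pasimi has s, Rikula has l. Taking the neighbouring segments as reconstructed: Pasimi s can only go back to *s; Rikula l could go back to *s or *l or *r — the one source consistent with every daughter is *s.
Verify the candidate proto-form against each daughter:
Pasimi: start from *gempesu.
  rule 1 (pre-nasal raising): gempesu → gimpesu
  rule 2 (unconditioned shift): gimpesu → gimfesu
  rule 3: no change — gimfesu
  ⇒ Pasimi gimfesu
Rikula: *gempesu
  gempesu (rule 1 does not apply)
  gempesu → gemperu   [rhotacism]
  gemperu → gempero   [vowel merger]
  gempero → gempelo   [unconditioned shift]
  giving Rikula gempelo.
*gempesu is the unique common source.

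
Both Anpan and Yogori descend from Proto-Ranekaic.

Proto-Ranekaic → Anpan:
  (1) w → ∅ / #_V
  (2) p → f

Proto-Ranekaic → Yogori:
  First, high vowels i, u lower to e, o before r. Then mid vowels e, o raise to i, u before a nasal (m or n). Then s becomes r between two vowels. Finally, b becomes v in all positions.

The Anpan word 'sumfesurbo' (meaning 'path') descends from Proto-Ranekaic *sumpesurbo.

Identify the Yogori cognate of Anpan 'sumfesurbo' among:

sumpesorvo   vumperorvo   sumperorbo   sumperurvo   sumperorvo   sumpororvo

sumperorvo

Yogori: *sumpesurbo
  sumpesurbo → sumpesorbo   [pre-rhotic lowering]
  sumpesorbo (rule 2 does not apply)
  sumpesorbo → sumperorbo   [rhotacism]
  sumperorbo → sumperorvo   [unconditioned shift]
  giving Yogori sumperorvo.
The other candidates each miss or misapply at least one Yogori change.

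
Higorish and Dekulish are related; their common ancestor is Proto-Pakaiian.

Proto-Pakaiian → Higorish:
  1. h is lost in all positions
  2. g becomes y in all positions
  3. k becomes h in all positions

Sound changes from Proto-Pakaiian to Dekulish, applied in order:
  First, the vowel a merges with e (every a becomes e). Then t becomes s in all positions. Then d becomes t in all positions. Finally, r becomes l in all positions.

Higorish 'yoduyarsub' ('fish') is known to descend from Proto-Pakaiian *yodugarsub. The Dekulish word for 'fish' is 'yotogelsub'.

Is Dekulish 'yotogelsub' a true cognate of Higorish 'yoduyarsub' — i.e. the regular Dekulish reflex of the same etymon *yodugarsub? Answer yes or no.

no

Derive the expected Dekulish reflex of *yodugarsub:
Dekulish: *yodugarsub
  yodugarsub → yodugersub   [vowel merger]
  yodugersub (rule 2 does not apply)
  yodugersub → yotugersub   [unconditioned shift]
  yotugersub → yotugelsub   [unconditioned shift]
  giving Dekulish yotugelsub.
The regular Dekulish reflex would be 'yotugelsub', but the attested form is 'yotogelsub'. The correspondence is irregular, so they are not cognates (the Dekulish form has a different source).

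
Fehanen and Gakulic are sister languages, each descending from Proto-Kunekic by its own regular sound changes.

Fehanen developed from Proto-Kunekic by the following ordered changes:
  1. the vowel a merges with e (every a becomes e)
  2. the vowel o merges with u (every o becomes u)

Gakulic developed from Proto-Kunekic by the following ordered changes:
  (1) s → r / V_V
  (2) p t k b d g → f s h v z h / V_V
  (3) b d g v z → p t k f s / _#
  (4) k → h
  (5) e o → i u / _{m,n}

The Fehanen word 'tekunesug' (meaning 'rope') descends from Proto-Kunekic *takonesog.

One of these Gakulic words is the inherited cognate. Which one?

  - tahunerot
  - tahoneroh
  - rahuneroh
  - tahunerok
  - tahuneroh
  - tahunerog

Gakulic: start from *takonesog.
  rule 1 (rhotacism): takonesog → takonerog
  rule 2 (intervocalic lenition): takonerog → tahonerog
  rule 3 (final devoicing): tahonerog → tahonerok
  rule 4 (unconditioned shift): tahonerok → tahoneroh
  rule 5 (pre-nasal raising): tahoneroh → tahuneroh
  ⇒ Gakulic tahuneroh
Only 'tahuneroh' matches the regular Gakulic development of *takonesog.

tahuneroh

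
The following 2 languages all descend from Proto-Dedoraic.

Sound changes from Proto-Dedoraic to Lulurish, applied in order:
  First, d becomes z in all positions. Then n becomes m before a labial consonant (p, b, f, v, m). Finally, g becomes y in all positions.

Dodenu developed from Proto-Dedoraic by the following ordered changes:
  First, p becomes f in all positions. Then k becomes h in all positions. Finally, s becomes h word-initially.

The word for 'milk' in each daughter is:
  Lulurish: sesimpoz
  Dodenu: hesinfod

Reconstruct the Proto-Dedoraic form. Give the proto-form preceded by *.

*sesinpod

Position 1: Lulurish has s, Dodenu has h. Lulurish preserves s here (none of its changes turn any other segment into s), so the proto-segment is *s.
Position 5: Lulurish has m, Dodenu has n. Dodenu preserves n here (none of its changes turn any other segment into n), so the proto-segment is *n.
Position 6: Lulurish has p, Dodenu has f. Lulurish preserves p here (none of its changes turn any other segment into p), so the proto-segment is *p.
Verify the candidate proto-form against each daughter:
Lulurish: *sesinpod > sesinpoz > sesimpoz  (by unconditioned shift, nasal place assimilation)
Dodenu: *sesinpod
  sesinpod → sesinfod   [unconditioned shift]
  sesinfod (rule 2 does not apply)
  sesinfod → hesinfod   [debuccalisation]
  giving Dodenu hesinfod.
*sesinpod is the unique common source.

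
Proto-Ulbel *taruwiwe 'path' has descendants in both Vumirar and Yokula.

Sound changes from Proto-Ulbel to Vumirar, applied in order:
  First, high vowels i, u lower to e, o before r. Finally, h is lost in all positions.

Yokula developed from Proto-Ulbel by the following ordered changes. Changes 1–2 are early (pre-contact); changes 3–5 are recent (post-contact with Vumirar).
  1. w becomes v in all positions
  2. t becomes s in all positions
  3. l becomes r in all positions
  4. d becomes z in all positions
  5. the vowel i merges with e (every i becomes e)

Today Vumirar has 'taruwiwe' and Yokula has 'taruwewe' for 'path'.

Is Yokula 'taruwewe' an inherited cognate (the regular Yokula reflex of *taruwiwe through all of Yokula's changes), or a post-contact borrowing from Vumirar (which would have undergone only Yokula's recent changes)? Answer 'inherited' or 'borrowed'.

borrowed

If inherited, *taruwiwe would pass through all of Yokula's changes:
Yokula: start from *taruwiwe.
  rule 1 (unconditioned shift): taruwiwe → taruvive
  rule 2 (unconditioned shift): taruvive → saruvive
  rule 3: no change — saruvive
  rule 4: no change — saruvive
  rule 5 (vowel merger): saruvive → saruveve
  ⇒ Yokula saruveve
If borrowed from Vumirar 'taruwiwe' after the early changes, it would undergo only the recent ones:
  rule 3 (unconditioned shift): no change (taruwiwe)
  rule 4 (unconditioned shift): no change (taruwiwe)
  rule 5 (vowel merger): taruwiwe → taruwewe
  ⇒ as a loan: taruwewe
Yokula 'taruwewe' matches the loan outcome 'taruwewe', not the inherited 'saruveve' — it skipped the early Yokula changes, so it was borrowed from Vumirar.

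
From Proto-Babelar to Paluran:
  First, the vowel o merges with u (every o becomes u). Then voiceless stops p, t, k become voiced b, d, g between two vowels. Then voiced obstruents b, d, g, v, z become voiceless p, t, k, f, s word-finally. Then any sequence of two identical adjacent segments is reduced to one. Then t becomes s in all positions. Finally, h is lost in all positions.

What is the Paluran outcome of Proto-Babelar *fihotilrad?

fiudilras

Paluran: *fihotilrad
  fihotilrad → fihutilrad   [vowel merger]
  fihutilrad → fihudilrad   [intervocalic voicing]
  fihudilrad → fihudilrat   [final devoicing]
  fihudilrat (rule 4 does not apply)
  fihudilrat → fihudilras   [unconditioned shift]
  fihudilras → fiudilras   [h-loss]
  giving Paluran fiudilras.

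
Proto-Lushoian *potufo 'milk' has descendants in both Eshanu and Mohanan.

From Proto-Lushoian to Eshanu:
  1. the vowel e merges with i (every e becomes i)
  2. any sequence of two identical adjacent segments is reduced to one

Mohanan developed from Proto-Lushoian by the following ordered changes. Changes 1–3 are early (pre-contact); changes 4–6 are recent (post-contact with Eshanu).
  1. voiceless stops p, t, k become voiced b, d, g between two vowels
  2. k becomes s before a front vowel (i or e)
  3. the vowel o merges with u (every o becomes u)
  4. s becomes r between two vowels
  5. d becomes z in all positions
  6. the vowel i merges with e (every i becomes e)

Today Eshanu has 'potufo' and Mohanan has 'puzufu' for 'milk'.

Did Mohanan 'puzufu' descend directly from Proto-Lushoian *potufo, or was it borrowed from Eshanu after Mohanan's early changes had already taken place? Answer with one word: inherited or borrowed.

inherited

If inherited, *potufo would pass through all of Mohanan's changes:
Mohanan: start from *potufo.
  rule 1 (intervocalic voicing): potufo → podufo
  rule 2: no change — podufo
  rule 3 (vowel merger): podufo → pudufu
  rule 4: no change — pudufu
  rule 5 (unconditioned shift): pudufu → puzufu
  rule 6: no change — puzufu
  ⇒ Mohanan puzufu
If borrowed from Eshanu 'potufo' after the early changes, it would undergo only the recent ones:
  rule 4 (rhotacism): no change (potufo)
  rule 5 (unconditioned shift): no change (potufo)
  rule 6 (vowel merger): no change (potufo)
  ⇒ as a loan: potufo
Mohanan 'puzufu' matches the inherited outcome exactly, so it is an inherited cognate, not a loan.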